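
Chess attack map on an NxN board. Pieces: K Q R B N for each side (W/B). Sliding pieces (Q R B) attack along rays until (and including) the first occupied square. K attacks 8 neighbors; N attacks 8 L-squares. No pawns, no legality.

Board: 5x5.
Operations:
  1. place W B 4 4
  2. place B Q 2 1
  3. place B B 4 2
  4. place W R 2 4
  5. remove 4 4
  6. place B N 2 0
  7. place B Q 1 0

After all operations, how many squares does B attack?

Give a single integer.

Answer: 19

Derivation:
Op 1: place WB@(4,4)
Op 2: place BQ@(2,1)
Op 3: place BB@(4,2)
Op 4: place WR@(2,4)
Op 5: remove (4,4)
Op 6: place BN@(2,0)
Op 7: place BQ@(1,0)
Per-piece attacks for B:
  BQ@(1,0): attacks (1,1) (1,2) (1,3) (1,4) (2,0) (0,0) (2,1) (0,1) [ray(1,0) blocked at (2,0); ray(1,1) blocked at (2,1)]
  BN@(2,0): attacks (3,2) (4,1) (1,2) (0,1)
  BQ@(2,1): attacks (2,2) (2,3) (2,4) (2,0) (3,1) (4,1) (1,1) (0,1) (3,2) (4,3) (3,0) (1,2) (0,3) (1,0) [ray(0,1) blocked at (2,4); ray(0,-1) blocked at (2,0); ray(-1,-1) blocked at (1,0)]
  BB@(4,2): attacks (3,3) (2,4) (3,1) (2,0) [ray(-1,1) blocked at (2,4); ray(-1,-1) blocked at (2,0)]
Union (19 distinct): (0,0) (0,1) (0,3) (1,0) (1,1) (1,2) (1,3) (1,4) (2,0) (2,1) (2,2) (2,3) (2,4) (3,0) (3,1) (3,2) (3,3) (4,1) (4,3)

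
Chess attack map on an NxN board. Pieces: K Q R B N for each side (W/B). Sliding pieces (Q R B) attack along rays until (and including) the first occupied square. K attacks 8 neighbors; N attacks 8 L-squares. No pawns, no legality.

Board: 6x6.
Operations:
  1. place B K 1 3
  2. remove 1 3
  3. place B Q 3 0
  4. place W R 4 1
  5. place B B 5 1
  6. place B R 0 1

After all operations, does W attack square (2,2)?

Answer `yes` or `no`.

Answer: no

Derivation:
Op 1: place BK@(1,3)
Op 2: remove (1,3)
Op 3: place BQ@(3,0)
Op 4: place WR@(4,1)
Op 5: place BB@(5,1)
Op 6: place BR@(0,1)
Per-piece attacks for W:
  WR@(4,1): attacks (4,2) (4,3) (4,4) (4,5) (4,0) (5,1) (3,1) (2,1) (1,1) (0,1) [ray(1,0) blocked at (5,1); ray(-1,0) blocked at (0,1)]
W attacks (2,2): no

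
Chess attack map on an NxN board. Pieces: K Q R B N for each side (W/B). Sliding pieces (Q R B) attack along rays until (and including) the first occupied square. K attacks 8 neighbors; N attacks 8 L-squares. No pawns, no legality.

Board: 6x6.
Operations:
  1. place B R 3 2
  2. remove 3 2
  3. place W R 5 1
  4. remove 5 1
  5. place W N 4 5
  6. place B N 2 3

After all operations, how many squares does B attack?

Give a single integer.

Answer: 8

Derivation:
Op 1: place BR@(3,2)
Op 2: remove (3,2)
Op 3: place WR@(5,1)
Op 4: remove (5,1)
Op 5: place WN@(4,5)
Op 6: place BN@(2,3)
Per-piece attacks for B:
  BN@(2,3): attacks (3,5) (4,4) (1,5) (0,4) (3,1) (4,2) (1,1) (0,2)
Union (8 distinct): (0,2) (0,4) (1,1) (1,5) (3,1) (3,5) (4,2) (4,4)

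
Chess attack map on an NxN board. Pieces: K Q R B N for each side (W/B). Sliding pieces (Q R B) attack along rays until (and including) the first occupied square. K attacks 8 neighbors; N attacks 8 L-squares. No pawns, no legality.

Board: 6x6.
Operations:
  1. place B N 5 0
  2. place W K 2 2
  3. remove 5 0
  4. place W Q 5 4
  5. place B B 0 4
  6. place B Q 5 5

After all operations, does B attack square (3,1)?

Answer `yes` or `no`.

Op 1: place BN@(5,0)
Op 2: place WK@(2,2)
Op 3: remove (5,0)
Op 4: place WQ@(5,4)
Op 5: place BB@(0,4)
Op 6: place BQ@(5,5)
Per-piece attacks for B:
  BB@(0,4): attacks (1,5) (1,3) (2,2) [ray(1,-1) blocked at (2,2)]
  BQ@(5,5): attacks (5,4) (4,5) (3,5) (2,5) (1,5) (0,5) (4,4) (3,3) (2,2) [ray(0,-1) blocked at (5,4); ray(-1,-1) blocked at (2,2)]
B attacks (3,1): no

Answer: no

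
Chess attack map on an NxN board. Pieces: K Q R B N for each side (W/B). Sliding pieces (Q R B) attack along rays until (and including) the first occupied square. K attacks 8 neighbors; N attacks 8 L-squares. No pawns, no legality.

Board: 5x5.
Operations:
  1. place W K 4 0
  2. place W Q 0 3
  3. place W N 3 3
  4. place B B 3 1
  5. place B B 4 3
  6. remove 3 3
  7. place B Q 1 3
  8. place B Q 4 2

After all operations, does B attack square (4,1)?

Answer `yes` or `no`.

Op 1: place WK@(4,0)
Op 2: place WQ@(0,3)
Op 3: place WN@(3,3)
Op 4: place BB@(3,1)
Op 5: place BB@(4,3)
Op 6: remove (3,3)
Op 7: place BQ@(1,3)
Op 8: place BQ@(4,2)
Per-piece attacks for B:
  BQ@(1,3): attacks (1,4) (1,2) (1,1) (1,0) (2,3) (3,3) (4,3) (0,3) (2,4) (2,2) (3,1) (0,4) (0,2) [ray(1,0) blocked at (4,3); ray(-1,0) blocked at (0,3); ray(1,-1) blocked at (3,1)]
  BB@(3,1): attacks (4,2) (4,0) (2,2) (1,3) (2,0) [ray(1,1) blocked at (4,2); ray(1,-1) blocked at (4,0); ray(-1,1) blocked at (1,3)]
  BQ@(4,2): attacks (4,3) (4,1) (4,0) (3,2) (2,2) (1,2) (0,2) (3,3) (2,4) (3,1) [ray(0,1) blocked at (4,3); ray(0,-1) blocked at (4,0); ray(-1,-1) blocked at (3,1)]
  BB@(4,3): attacks (3,4) (3,2) (2,1) (1,0)
B attacks (4,1): yes

Answer: yes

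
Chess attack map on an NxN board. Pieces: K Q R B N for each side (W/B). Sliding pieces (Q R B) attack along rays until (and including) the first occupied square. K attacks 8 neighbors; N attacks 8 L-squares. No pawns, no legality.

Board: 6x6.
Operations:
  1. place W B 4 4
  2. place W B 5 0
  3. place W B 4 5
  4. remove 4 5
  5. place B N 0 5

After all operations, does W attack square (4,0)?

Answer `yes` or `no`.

Answer: no

Derivation:
Op 1: place WB@(4,4)
Op 2: place WB@(5,0)
Op 3: place WB@(4,5)
Op 4: remove (4,5)
Op 5: place BN@(0,5)
Per-piece attacks for W:
  WB@(4,4): attacks (5,5) (5,3) (3,5) (3,3) (2,2) (1,1) (0,0)
  WB@(5,0): attacks (4,1) (3,2) (2,3) (1,4) (0,5) [ray(-1,1) blocked at (0,5)]
W attacks (4,0): no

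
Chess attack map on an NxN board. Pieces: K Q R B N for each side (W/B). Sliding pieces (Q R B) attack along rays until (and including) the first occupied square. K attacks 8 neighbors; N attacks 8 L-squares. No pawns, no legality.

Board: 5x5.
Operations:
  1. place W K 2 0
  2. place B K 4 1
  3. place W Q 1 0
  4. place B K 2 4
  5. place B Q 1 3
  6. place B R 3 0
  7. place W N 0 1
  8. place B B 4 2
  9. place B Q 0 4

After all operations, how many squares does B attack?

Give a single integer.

Op 1: place WK@(2,0)
Op 2: place BK@(4,1)
Op 3: place WQ@(1,0)
Op 4: place BK@(2,4)
Op 5: place BQ@(1,3)
Op 6: place BR@(3,0)
Op 7: place WN@(0,1)
Op 8: place BB@(4,2)
Op 9: place BQ@(0,4)
Per-piece attacks for B:
  BQ@(0,4): attacks (0,3) (0,2) (0,1) (1,4) (2,4) (1,3) [ray(0,-1) blocked at (0,1); ray(1,0) blocked at (2,4); ray(1,-1) blocked at (1,3)]
  BQ@(1,3): attacks (1,4) (1,2) (1,1) (1,0) (2,3) (3,3) (4,3) (0,3) (2,4) (2,2) (3,1) (4,0) (0,4) (0,2) [ray(0,-1) blocked at (1,0); ray(1,1) blocked at (2,4); ray(-1,1) blocked at (0,4)]
  BK@(2,4): attacks (2,3) (3,4) (1,4) (3,3) (1,3)
  BR@(3,0): attacks (3,1) (3,2) (3,3) (3,4) (4,0) (2,0) [ray(-1,0) blocked at (2,0)]
  BK@(4,1): attacks (4,2) (4,0) (3,1) (3,2) (3,0)
  BB@(4,2): attacks (3,3) (2,4) (3,1) (2,0) [ray(-1,1) blocked at (2,4); ray(-1,-1) blocked at (2,0)]
Union (21 distinct): (0,1) (0,2) (0,3) (0,4) (1,0) (1,1) (1,2) (1,3) (1,4) (2,0) (2,2) (2,3) (2,4) (3,0) (3,1) (3,2) (3,3) (3,4) (4,0) (4,2) (4,3)

Answer: 21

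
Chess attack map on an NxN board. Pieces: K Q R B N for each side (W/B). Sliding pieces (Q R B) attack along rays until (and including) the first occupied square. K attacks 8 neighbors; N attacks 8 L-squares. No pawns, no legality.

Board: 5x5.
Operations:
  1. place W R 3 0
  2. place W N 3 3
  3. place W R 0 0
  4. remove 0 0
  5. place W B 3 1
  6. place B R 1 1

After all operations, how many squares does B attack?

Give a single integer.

Op 1: place WR@(3,0)
Op 2: place WN@(3,3)
Op 3: place WR@(0,0)
Op 4: remove (0,0)
Op 5: place WB@(3,1)
Op 6: place BR@(1,1)
Per-piece attacks for B:
  BR@(1,1): attacks (1,2) (1,3) (1,4) (1,0) (2,1) (3,1) (0,1) [ray(1,0) blocked at (3,1)]
Union (7 distinct): (0,1) (1,0) (1,2) (1,3) (1,4) (2,1) (3,1)

Answer: 7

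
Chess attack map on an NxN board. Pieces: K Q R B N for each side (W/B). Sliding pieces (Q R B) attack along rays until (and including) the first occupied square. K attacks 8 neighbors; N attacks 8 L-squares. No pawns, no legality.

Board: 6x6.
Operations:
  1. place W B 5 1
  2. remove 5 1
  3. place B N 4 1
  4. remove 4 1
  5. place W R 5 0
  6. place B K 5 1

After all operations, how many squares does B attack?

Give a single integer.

Op 1: place WB@(5,1)
Op 2: remove (5,1)
Op 3: place BN@(4,1)
Op 4: remove (4,1)
Op 5: place WR@(5,0)
Op 6: place BK@(5,1)
Per-piece attacks for B:
  BK@(5,1): attacks (5,2) (5,0) (4,1) (4,2) (4,0)
Union (5 distinct): (4,0) (4,1) (4,2) (5,0) (5,2)

Answer: 5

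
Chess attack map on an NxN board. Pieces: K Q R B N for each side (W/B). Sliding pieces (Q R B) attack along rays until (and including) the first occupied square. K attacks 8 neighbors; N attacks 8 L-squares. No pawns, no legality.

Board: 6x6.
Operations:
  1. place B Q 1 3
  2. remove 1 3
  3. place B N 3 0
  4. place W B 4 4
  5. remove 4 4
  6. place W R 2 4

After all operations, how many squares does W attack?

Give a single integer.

Answer: 10

Derivation:
Op 1: place BQ@(1,3)
Op 2: remove (1,3)
Op 3: place BN@(3,0)
Op 4: place WB@(4,4)
Op 5: remove (4,4)
Op 6: place WR@(2,4)
Per-piece attacks for W:
  WR@(2,4): attacks (2,5) (2,3) (2,2) (2,1) (2,0) (3,4) (4,4) (5,4) (1,4) (0,4)
Union (10 distinct): (0,4) (1,4) (2,0) (2,1) (2,2) (2,3) (2,5) (3,4) (4,4) (5,4)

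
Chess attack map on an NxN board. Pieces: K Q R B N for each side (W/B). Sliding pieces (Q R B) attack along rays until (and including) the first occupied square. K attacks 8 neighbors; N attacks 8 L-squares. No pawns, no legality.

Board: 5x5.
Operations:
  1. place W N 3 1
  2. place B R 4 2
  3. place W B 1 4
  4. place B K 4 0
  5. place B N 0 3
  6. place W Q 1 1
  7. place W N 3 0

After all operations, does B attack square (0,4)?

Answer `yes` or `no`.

Answer: no

Derivation:
Op 1: place WN@(3,1)
Op 2: place BR@(4,2)
Op 3: place WB@(1,4)
Op 4: place BK@(4,0)
Op 5: place BN@(0,3)
Op 6: place WQ@(1,1)
Op 7: place WN@(3,0)
Per-piece attacks for B:
  BN@(0,3): attacks (2,4) (1,1) (2,2)
  BK@(4,0): attacks (4,1) (3,0) (3,1)
  BR@(4,2): attacks (4,3) (4,4) (4,1) (4,0) (3,2) (2,2) (1,2) (0,2) [ray(0,-1) blocked at (4,0)]
B attacks (0,4): no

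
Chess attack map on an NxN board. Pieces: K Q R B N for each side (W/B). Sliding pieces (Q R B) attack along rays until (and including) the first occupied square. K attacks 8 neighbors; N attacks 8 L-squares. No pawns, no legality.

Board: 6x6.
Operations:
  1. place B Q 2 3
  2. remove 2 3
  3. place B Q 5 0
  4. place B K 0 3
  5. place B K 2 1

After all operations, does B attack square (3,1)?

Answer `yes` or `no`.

Op 1: place BQ@(2,3)
Op 2: remove (2,3)
Op 3: place BQ@(5,0)
Op 4: place BK@(0,3)
Op 5: place BK@(2,1)
Per-piece attacks for B:
  BK@(0,3): attacks (0,4) (0,2) (1,3) (1,4) (1,2)
  BK@(2,1): attacks (2,2) (2,0) (3,1) (1,1) (3,2) (3,0) (1,2) (1,0)
  BQ@(5,0): attacks (5,1) (5,2) (5,3) (5,4) (5,5) (4,0) (3,0) (2,0) (1,0) (0,0) (4,1) (3,2) (2,3) (1,4) (0,5)
B attacks (3,1): yes

Answer: yes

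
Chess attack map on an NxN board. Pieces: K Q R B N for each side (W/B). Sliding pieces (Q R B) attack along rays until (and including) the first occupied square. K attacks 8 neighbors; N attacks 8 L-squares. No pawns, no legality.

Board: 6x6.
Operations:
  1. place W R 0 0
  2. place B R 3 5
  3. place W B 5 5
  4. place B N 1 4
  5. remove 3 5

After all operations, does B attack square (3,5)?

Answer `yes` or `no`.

Answer: yes

Derivation:
Op 1: place WR@(0,0)
Op 2: place BR@(3,5)
Op 3: place WB@(5,5)
Op 4: place BN@(1,4)
Op 5: remove (3,5)
Per-piece attacks for B:
  BN@(1,4): attacks (3,5) (2,2) (3,3) (0,2)
B attacks (3,5): yes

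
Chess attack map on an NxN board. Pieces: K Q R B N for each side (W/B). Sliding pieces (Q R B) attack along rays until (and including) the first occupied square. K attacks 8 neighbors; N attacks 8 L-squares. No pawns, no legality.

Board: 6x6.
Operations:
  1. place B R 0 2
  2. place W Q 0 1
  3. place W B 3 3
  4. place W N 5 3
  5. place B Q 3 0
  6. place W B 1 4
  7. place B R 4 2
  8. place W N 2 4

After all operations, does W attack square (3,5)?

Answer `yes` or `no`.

Answer: no

Derivation:
Op 1: place BR@(0,2)
Op 2: place WQ@(0,1)
Op 3: place WB@(3,3)
Op 4: place WN@(5,3)
Op 5: place BQ@(3,0)
Op 6: place WB@(1,4)
Op 7: place BR@(4,2)
Op 8: place WN@(2,4)
Per-piece attacks for W:
  WQ@(0,1): attacks (0,2) (0,0) (1,1) (2,1) (3,1) (4,1) (5,1) (1,2) (2,3) (3,4) (4,5) (1,0) [ray(0,1) blocked at (0,2)]
  WB@(1,4): attacks (2,5) (2,3) (3,2) (4,1) (5,0) (0,5) (0,3)
  WN@(2,4): attacks (4,5) (0,5) (3,2) (4,3) (1,2) (0,3)
  WB@(3,3): attacks (4,4) (5,5) (4,2) (2,4) (2,2) (1,1) (0,0) [ray(1,-1) blocked at (4,2); ray(-1,1) blocked at (2,4)]
  WN@(5,3): attacks (4,5) (3,4) (4,1) (3,2)
W attacks (3,5): no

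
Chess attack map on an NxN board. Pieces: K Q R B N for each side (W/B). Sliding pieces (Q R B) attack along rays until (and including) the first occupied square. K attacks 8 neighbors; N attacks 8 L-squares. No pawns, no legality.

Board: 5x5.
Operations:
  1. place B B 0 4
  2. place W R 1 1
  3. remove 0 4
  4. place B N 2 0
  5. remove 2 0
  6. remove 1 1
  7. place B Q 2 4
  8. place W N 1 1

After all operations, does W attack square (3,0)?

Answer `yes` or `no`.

Op 1: place BB@(0,4)
Op 2: place WR@(1,1)
Op 3: remove (0,4)
Op 4: place BN@(2,0)
Op 5: remove (2,0)
Op 6: remove (1,1)
Op 7: place BQ@(2,4)
Op 8: place WN@(1,1)
Per-piece attacks for W:
  WN@(1,1): attacks (2,3) (3,2) (0,3) (3,0)
W attacks (3,0): yes

Answer: yes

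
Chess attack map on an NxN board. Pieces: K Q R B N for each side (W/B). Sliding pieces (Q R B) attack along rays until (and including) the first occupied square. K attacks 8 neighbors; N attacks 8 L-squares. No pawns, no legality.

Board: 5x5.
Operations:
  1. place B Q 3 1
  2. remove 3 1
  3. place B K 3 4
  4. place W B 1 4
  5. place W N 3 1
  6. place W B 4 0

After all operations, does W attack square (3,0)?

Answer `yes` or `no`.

Answer: no

Derivation:
Op 1: place BQ@(3,1)
Op 2: remove (3,1)
Op 3: place BK@(3,4)
Op 4: place WB@(1,4)
Op 5: place WN@(3,1)
Op 6: place WB@(4,0)
Per-piece attacks for W:
  WB@(1,4): attacks (2,3) (3,2) (4,1) (0,3)
  WN@(3,1): attacks (4,3) (2,3) (1,2) (1,0)
  WB@(4,0): attacks (3,1) [ray(-1,1) blocked at (3,1)]
W attacks (3,0): no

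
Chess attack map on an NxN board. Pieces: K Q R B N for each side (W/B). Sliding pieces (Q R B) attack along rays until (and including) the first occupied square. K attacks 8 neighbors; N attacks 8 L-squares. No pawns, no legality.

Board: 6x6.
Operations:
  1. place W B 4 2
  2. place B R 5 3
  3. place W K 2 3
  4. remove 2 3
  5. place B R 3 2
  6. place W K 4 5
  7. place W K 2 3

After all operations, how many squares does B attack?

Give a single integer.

Op 1: place WB@(4,2)
Op 2: place BR@(5,3)
Op 3: place WK@(2,3)
Op 4: remove (2,3)
Op 5: place BR@(3,2)
Op 6: place WK@(4,5)
Op 7: place WK@(2,3)
Per-piece attacks for B:
  BR@(3,2): attacks (3,3) (3,4) (3,5) (3,1) (3,0) (4,2) (2,2) (1,2) (0,2) [ray(1,0) blocked at (4,2)]
  BR@(5,3): attacks (5,4) (5,5) (5,2) (5,1) (5,0) (4,3) (3,3) (2,3) [ray(-1,0) blocked at (2,3)]
Union (16 distinct): (0,2) (1,2) (2,2) (2,3) (3,0) (3,1) (3,3) (3,4) (3,5) (4,2) (4,3) (5,0) (5,1) (5,2) (5,4) (5,5)

Answer: 16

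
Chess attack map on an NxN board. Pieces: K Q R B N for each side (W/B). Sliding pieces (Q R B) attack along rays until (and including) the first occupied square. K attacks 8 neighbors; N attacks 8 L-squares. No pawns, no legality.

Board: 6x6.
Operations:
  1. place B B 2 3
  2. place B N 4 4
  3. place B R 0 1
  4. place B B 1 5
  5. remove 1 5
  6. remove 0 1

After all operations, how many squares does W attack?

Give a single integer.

Answer: 0

Derivation:
Op 1: place BB@(2,3)
Op 2: place BN@(4,4)
Op 3: place BR@(0,1)
Op 4: place BB@(1,5)
Op 5: remove (1,5)
Op 6: remove (0,1)
Per-piece attacks for W:
Union (0 distinct): (none)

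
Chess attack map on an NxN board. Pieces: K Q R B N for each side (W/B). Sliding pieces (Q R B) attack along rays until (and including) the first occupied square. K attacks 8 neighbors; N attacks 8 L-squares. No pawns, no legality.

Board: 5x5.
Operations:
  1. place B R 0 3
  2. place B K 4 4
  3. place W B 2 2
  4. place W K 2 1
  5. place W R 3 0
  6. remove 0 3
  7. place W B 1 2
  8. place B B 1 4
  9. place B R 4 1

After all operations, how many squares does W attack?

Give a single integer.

Op 1: place BR@(0,3)
Op 2: place BK@(4,4)
Op 3: place WB@(2,2)
Op 4: place WK@(2,1)
Op 5: place WR@(3,0)
Op 6: remove (0,3)
Op 7: place WB@(1,2)
Op 8: place BB@(1,4)
Op 9: place BR@(4,1)
Per-piece attacks for W:
  WB@(1,2): attacks (2,3) (3,4) (2,1) (0,3) (0,1) [ray(1,-1) blocked at (2,1)]
  WK@(2,1): attacks (2,2) (2,0) (3,1) (1,1) (3,2) (3,0) (1,2) (1,0)
  WB@(2,2): attacks (3,3) (4,4) (3,1) (4,0) (1,3) (0,4) (1,1) (0,0) [ray(1,1) blocked at (4,4)]
  WR@(3,0): attacks (3,1) (3,2) (3,3) (3,4) (4,0) (2,0) (1,0) (0,0)
Union (19 distinct): (0,0) (0,1) (0,3) (0,4) (1,0) (1,1) (1,2) (1,3) (2,0) (2,1) (2,2) (2,3) (3,0) (3,1) (3,2) (3,3) (3,4) (4,0) (4,4)

Answer: 19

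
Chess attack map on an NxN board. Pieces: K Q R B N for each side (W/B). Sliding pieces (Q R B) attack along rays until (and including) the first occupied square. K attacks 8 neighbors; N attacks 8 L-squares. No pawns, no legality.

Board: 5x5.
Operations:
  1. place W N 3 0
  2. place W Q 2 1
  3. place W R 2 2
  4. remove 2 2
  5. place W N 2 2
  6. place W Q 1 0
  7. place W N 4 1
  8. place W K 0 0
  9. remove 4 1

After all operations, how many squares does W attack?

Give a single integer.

Op 1: place WN@(3,0)
Op 2: place WQ@(2,1)
Op 3: place WR@(2,2)
Op 4: remove (2,2)
Op 5: place WN@(2,2)
Op 6: place WQ@(1,0)
Op 7: place WN@(4,1)
Op 8: place WK@(0,0)
Op 9: remove (4,1)
Per-piece attacks for W:
  WK@(0,0): attacks (0,1) (1,0) (1,1)
  WQ@(1,0): attacks (1,1) (1,2) (1,3) (1,4) (2,0) (3,0) (0,0) (2,1) (0,1) [ray(1,0) blocked at (3,0); ray(-1,0) blocked at (0,0); ray(1,1) blocked at (2,1)]
  WQ@(2,1): attacks (2,2) (2,0) (3,1) (4,1) (1,1) (0,1) (3,2) (4,3) (3,0) (1,2) (0,3) (1,0) [ray(0,1) blocked at (2,2); ray(1,-1) blocked at (3,0); ray(-1,-1) blocked at (1,0)]
  WN@(2,2): attacks (3,4) (4,3) (1,4) (0,3) (3,0) (4,1) (1,0) (0,1)
  WN@(3,0): attacks (4,2) (2,2) (1,1)
Union (18 distinct): (0,0) (0,1) (0,3) (1,0) (1,1) (1,2) (1,3) (1,4) (2,0) (2,1) (2,2) (3,0) (3,1) (3,2) (3,4) (4,1) (4,2) (4,3)

Answer: 18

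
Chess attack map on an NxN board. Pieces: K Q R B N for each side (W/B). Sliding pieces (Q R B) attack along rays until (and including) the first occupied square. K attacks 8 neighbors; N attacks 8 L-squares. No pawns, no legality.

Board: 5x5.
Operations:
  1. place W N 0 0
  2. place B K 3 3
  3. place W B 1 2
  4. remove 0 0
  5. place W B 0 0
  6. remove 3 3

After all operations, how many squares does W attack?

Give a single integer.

Op 1: place WN@(0,0)
Op 2: place BK@(3,3)
Op 3: place WB@(1,2)
Op 4: remove (0,0)
Op 5: place WB@(0,0)
Op 6: remove (3,3)
Per-piece attacks for W:
  WB@(0,0): attacks (1,1) (2,2) (3,3) (4,4)
  WB@(1,2): attacks (2,3) (3,4) (2,1) (3,0) (0,3) (0,1)
Union (10 distinct): (0,1) (0,3) (1,1) (2,1) (2,2) (2,3) (3,0) (3,3) (3,4) (4,4)

Answer: 10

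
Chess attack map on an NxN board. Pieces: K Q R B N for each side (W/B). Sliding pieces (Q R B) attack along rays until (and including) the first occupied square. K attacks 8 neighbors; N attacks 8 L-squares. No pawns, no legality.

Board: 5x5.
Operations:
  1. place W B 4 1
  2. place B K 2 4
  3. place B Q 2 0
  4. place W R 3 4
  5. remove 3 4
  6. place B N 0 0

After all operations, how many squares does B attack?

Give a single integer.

Op 1: place WB@(4,1)
Op 2: place BK@(2,4)
Op 3: place BQ@(2,0)
Op 4: place WR@(3,4)
Op 5: remove (3,4)
Op 6: place BN@(0,0)
Per-piece attacks for B:
  BN@(0,0): attacks (1,2) (2,1)
  BQ@(2,0): attacks (2,1) (2,2) (2,3) (2,4) (3,0) (4,0) (1,0) (0,0) (3,1) (4,2) (1,1) (0,2) [ray(0,1) blocked at (2,4); ray(-1,0) blocked at (0,0)]
  BK@(2,4): attacks (2,3) (3,4) (1,4) (3,3) (1,3)
Union (17 distinct): (0,0) (0,2) (1,0) (1,1) (1,2) (1,3) (1,4) (2,1) (2,2) (2,3) (2,4) (3,0) (3,1) (3,3) (3,4) (4,0) (4,2)

Answer: 17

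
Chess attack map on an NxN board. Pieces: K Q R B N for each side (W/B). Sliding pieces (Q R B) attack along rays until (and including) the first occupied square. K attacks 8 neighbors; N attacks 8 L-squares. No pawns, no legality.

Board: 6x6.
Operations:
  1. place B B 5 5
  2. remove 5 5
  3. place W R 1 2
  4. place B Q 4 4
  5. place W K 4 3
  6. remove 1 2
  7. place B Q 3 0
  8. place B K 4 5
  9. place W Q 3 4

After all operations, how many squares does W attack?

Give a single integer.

Op 1: place BB@(5,5)
Op 2: remove (5,5)
Op 3: place WR@(1,2)
Op 4: place BQ@(4,4)
Op 5: place WK@(4,3)
Op 6: remove (1,2)
Op 7: place BQ@(3,0)
Op 8: place BK@(4,5)
Op 9: place WQ@(3,4)
Per-piece attacks for W:
  WQ@(3,4): attacks (3,5) (3,3) (3,2) (3,1) (3,0) (4,4) (2,4) (1,4) (0,4) (4,5) (4,3) (2,5) (2,3) (1,2) (0,1) [ray(0,-1) blocked at (3,0); ray(1,0) blocked at (4,4); ray(1,1) blocked at (4,5); ray(1,-1) blocked at (4,3)]
  WK@(4,3): attacks (4,4) (4,2) (5,3) (3,3) (5,4) (5,2) (3,4) (3,2)
Union (20 distinct): (0,1) (0,4) (1,2) (1,4) (2,3) (2,4) (2,5) (3,0) (3,1) (3,2) (3,3) (3,4) (3,5) (4,2) (4,3) (4,4) (4,5) (5,2) (5,3) (5,4)

Answer: 20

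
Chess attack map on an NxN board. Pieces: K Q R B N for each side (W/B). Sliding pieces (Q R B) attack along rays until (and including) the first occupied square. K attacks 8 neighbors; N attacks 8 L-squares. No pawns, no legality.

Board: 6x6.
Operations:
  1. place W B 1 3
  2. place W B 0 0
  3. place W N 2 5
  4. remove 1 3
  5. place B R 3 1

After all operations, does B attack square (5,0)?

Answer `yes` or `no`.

Op 1: place WB@(1,3)
Op 2: place WB@(0,0)
Op 3: place WN@(2,5)
Op 4: remove (1,3)
Op 5: place BR@(3,1)
Per-piece attacks for B:
  BR@(3,1): attacks (3,2) (3,3) (3,4) (3,5) (3,0) (4,1) (5,1) (2,1) (1,1) (0,1)
B attacks (5,0): no

Answer: no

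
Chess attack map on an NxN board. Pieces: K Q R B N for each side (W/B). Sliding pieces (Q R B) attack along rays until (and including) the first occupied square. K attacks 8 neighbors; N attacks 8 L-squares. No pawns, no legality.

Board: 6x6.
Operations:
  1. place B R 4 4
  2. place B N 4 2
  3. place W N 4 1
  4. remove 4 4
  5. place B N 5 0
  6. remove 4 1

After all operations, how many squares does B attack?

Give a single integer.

Answer: 8

Derivation:
Op 1: place BR@(4,4)
Op 2: place BN@(4,2)
Op 3: place WN@(4,1)
Op 4: remove (4,4)
Op 5: place BN@(5,0)
Op 6: remove (4,1)
Per-piece attacks for B:
  BN@(4,2): attacks (5,4) (3,4) (2,3) (5,0) (3,0) (2,1)
  BN@(5,0): attacks (4,2) (3,1)
Union (8 distinct): (2,1) (2,3) (3,0) (3,1) (3,4) (4,2) (5,0) (5,4)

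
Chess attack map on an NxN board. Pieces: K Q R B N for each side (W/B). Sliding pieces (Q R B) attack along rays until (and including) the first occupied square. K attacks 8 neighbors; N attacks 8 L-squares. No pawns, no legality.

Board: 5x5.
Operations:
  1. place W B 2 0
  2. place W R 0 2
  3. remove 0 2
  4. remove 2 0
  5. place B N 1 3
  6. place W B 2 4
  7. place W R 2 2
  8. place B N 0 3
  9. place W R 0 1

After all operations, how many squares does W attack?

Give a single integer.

Op 1: place WB@(2,0)
Op 2: place WR@(0,2)
Op 3: remove (0,2)
Op 4: remove (2,0)
Op 5: place BN@(1,3)
Op 6: place WB@(2,4)
Op 7: place WR@(2,2)
Op 8: place BN@(0,3)
Op 9: place WR@(0,1)
Per-piece attacks for W:
  WR@(0,1): attacks (0,2) (0,3) (0,0) (1,1) (2,1) (3,1) (4,1) [ray(0,1) blocked at (0,3)]
  WR@(2,2): attacks (2,3) (2,4) (2,1) (2,0) (3,2) (4,2) (1,2) (0,2) [ray(0,1) blocked at (2,4)]
  WB@(2,4): attacks (3,3) (4,2) (1,3) [ray(-1,-1) blocked at (1,3)]
Union (15 distinct): (0,0) (0,2) (0,3) (1,1) (1,2) (1,3) (2,0) (2,1) (2,3) (2,4) (3,1) (3,2) (3,3) (4,1) (4,2)

Answer: 15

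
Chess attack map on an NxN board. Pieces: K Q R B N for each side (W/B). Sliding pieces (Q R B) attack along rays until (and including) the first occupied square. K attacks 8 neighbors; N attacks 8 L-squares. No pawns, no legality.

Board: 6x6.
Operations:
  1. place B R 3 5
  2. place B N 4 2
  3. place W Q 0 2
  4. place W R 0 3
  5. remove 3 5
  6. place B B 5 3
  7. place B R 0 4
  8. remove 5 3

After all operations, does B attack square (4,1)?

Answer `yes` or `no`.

Answer: no

Derivation:
Op 1: place BR@(3,5)
Op 2: place BN@(4,2)
Op 3: place WQ@(0,2)
Op 4: place WR@(0,3)
Op 5: remove (3,5)
Op 6: place BB@(5,3)
Op 7: place BR@(0,4)
Op 8: remove (5,3)
Per-piece attacks for B:
  BR@(0,4): attacks (0,5) (0,3) (1,4) (2,4) (3,4) (4,4) (5,4) [ray(0,-1) blocked at (0,3)]
  BN@(4,2): attacks (5,4) (3,4) (2,3) (5,0) (3,0) (2,1)
B attacks (4,1): no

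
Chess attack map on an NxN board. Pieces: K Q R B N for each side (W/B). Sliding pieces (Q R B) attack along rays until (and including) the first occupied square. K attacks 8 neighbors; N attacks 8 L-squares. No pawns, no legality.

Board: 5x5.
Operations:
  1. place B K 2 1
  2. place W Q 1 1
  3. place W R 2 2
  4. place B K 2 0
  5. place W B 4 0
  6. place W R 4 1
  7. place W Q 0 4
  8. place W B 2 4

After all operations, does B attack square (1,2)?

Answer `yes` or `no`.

Answer: yes

Derivation:
Op 1: place BK@(2,1)
Op 2: place WQ@(1,1)
Op 3: place WR@(2,2)
Op 4: place BK@(2,0)
Op 5: place WB@(4,0)
Op 6: place WR@(4,1)
Op 7: place WQ@(0,4)
Op 8: place WB@(2,4)
Per-piece attacks for B:
  BK@(2,0): attacks (2,1) (3,0) (1,0) (3,1) (1,1)
  BK@(2,1): attacks (2,2) (2,0) (3,1) (1,1) (3,2) (3,0) (1,2) (1,0)
B attacks (1,2): yes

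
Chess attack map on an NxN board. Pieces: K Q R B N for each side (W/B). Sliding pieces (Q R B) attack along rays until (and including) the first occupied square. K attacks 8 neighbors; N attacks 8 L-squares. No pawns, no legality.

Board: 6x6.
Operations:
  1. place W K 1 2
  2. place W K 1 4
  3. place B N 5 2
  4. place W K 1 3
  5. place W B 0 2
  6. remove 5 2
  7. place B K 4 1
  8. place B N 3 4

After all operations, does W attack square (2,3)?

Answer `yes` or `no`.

Op 1: place WK@(1,2)
Op 2: place WK@(1,4)
Op 3: place BN@(5,2)
Op 4: place WK@(1,3)
Op 5: place WB@(0,2)
Op 6: remove (5,2)
Op 7: place BK@(4,1)
Op 8: place BN@(3,4)
Per-piece attacks for W:
  WB@(0,2): attacks (1,3) (1,1) (2,0) [ray(1,1) blocked at (1,3)]
  WK@(1,2): attacks (1,3) (1,1) (2,2) (0,2) (2,3) (2,1) (0,3) (0,1)
  WK@(1,3): attacks (1,4) (1,2) (2,3) (0,3) (2,4) (2,2) (0,4) (0,2)
  WK@(1,4): attacks (1,5) (1,3) (2,4) (0,4) (2,5) (2,3) (0,5) (0,3)
W attacks (2,3): yes

Answer: yes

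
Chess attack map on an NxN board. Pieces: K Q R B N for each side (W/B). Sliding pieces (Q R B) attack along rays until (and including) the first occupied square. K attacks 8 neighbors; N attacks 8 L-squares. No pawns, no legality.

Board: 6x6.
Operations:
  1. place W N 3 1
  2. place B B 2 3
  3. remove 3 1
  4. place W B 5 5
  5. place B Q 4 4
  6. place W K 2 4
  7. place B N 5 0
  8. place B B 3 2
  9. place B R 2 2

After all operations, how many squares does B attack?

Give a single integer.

Answer: 25

Derivation:
Op 1: place WN@(3,1)
Op 2: place BB@(2,3)
Op 3: remove (3,1)
Op 4: place WB@(5,5)
Op 5: place BQ@(4,4)
Op 6: place WK@(2,4)
Op 7: place BN@(5,0)
Op 8: place BB@(3,2)
Op 9: place BR@(2,2)
Per-piece attacks for B:
  BR@(2,2): attacks (2,3) (2,1) (2,0) (3,2) (1,2) (0,2) [ray(0,1) blocked at (2,3); ray(1,0) blocked at (3,2)]
  BB@(2,3): attacks (3,4) (4,5) (3,2) (1,4) (0,5) (1,2) (0,1) [ray(1,-1) blocked at (3,2)]
  BB@(3,2): attacks (4,3) (5,4) (4,1) (5,0) (2,3) (2,1) (1,0) [ray(1,-1) blocked at (5,0); ray(-1,1) blocked at (2,3)]
  BQ@(4,4): attacks (4,5) (4,3) (4,2) (4,1) (4,0) (5,4) (3,4) (2,4) (5,5) (5,3) (3,5) (3,3) (2,2) [ray(-1,0) blocked at (2,4); ray(1,1) blocked at (5,5); ray(-1,-1) blocked at (2,2)]
  BN@(5,0): attacks (4,2) (3,1)
Union (25 distinct): (0,1) (0,2) (0,5) (1,0) (1,2) (1,4) (2,0) (2,1) (2,2) (2,3) (2,4) (3,1) (3,2) (3,3) (3,4) (3,5) (4,0) (4,1) (4,2) (4,3) (4,5) (5,0) (5,3) (5,4) (5,5)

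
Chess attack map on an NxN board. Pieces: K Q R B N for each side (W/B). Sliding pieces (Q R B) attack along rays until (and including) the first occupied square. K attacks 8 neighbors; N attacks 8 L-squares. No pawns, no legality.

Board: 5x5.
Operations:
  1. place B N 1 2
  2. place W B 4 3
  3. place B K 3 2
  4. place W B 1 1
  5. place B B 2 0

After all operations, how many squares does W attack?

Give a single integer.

Op 1: place BN@(1,2)
Op 2: place WB@(4,3)
Op 3: place BK@(3,2)
Op 4: place WB@(1,1)
Op 5: place BB@(2,0)
Per-piece attacks for W:
  WB@(1,1): attacks (2,2) (3,3) (4,4) (2,0) (0,2) (0,0) [ray(1,-1) blocked at (2,0)]
  WB@(4,3): attacks (3,4) (3,2) [ray(-1,-1) blocked at (3,2)]
Union (8 distinct): (0,0) (0,2) (2,0) (2,2) (3,2) (3,3) (3,4) (4,4)

Answer: 8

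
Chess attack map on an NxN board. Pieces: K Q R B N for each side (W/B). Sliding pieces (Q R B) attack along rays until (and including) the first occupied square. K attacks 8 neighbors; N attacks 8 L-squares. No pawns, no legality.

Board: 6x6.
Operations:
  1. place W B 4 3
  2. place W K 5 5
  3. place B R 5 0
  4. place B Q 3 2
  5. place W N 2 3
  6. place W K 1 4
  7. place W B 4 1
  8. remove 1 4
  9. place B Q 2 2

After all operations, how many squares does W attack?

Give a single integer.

Op 1: place WB@(4,3)
Op 2: place WK@(5,5)
Op 3: place BR@(5,0)
Op 4: place BQ@(3,2)
Op 5: place WN@(2,3)
Op 6: place WK@(1,4)
Op 7: place WB@(4,1)
Op 8: remove (1,4)
Op 9: place BQ@(2,2)
Per-piece attacks for W:
  WN@(2,3): attacks (3,5) (4,4) (1,5) (0,4) (3,1) (4,2) (1,1) (0,2)
  WB@(4,1): attacks (5,2) (5,0) (3,2) (3,0) [ray(1,-1) blocked at (5,0); ray(-1,1) blocked at (3,2)]
  WB@(4,3): attacks (5,4) (5,2) (3,4) (2,5) (3,2) [ray(-1,-1) blocked at (3,2)]
  WK@(5,5): attacks (5,4) (4,5) (4,4)
Union (16 distinct): (0,2) (0,4) (1,1) (1,5) (2,5) (3,0) (3,1) (3,2) (3,4) (3,5) (4,2) (4,4) (4,5) (5,0) (5,2) (5,4)

Answer: 16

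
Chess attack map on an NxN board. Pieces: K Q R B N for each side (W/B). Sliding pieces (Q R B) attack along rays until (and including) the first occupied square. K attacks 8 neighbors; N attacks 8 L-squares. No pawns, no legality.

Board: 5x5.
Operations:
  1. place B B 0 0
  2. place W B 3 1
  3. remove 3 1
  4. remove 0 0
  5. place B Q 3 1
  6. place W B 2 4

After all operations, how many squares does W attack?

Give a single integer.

Op 1: place BB@(0,0)
Op 2: place WB@(3,1)
Op 3: remove (3,1)
Op 4: remove (0,0)
Op 5: place BQ@(3,1)
Op 6: place WB@(2,4)
Per-piece attacks for W:
  WB@(2,4): attacks (3,3) (4,2) (1,3) (0,2)
Union (4 distinct): (0,2) (1,3) (3,3) (4,2)

Answer: 4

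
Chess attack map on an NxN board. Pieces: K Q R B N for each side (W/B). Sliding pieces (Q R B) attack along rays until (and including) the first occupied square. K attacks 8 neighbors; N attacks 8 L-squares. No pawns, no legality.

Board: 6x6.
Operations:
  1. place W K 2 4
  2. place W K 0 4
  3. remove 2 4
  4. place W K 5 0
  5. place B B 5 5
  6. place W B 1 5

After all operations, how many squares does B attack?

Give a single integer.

Answer: 5

Derivation:
Op 1: place WK@(2,4)
Op 2: place WK@(0,4)
Op 3: remove (2,4)
Op 4: place WK@(5,0)
Op 5: place BB@(5,5)
Op 6: place WB@(1,5)
Per-piece attacks for B:
  BB@(5,5): attacks (4,4) (3,3) (2,2) (1,1) (0,0)
Union (5 distinct): (0,0) (1,1) (2,2) (3,3) (4,4)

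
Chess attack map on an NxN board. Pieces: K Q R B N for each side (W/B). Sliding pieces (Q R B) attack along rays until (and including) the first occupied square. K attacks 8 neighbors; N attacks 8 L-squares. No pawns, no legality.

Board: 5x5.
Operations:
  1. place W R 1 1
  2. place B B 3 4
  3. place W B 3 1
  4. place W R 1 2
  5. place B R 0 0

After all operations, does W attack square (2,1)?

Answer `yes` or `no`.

Op 1: place WR@(1,1)
Op 2: place BB@(3,4)
Op 3: place WB@(3,1)
Op 4: place WR@(1,2)
Op 5: place BR@(0,0)
Per-piece attacks for W:
  WR@(1,1): attacks (1,2) (1,0) (2,1) (3,1) (0,1) [ray(0,1) blocked at (1,2); ray(1,0) blocked at (3,1)]
  WR@(1,2): attacks (1,3) (1,4) (1,1) (2,2) (3,2) (4,2) (0,2) [ray(0,-1) blocked at (1,1)]
  WB@(3,1): attacks (4,2) (4,0) (2,2) (1,3) (0,4) (2,0)
W attacks (2,1): yes

Answer: yes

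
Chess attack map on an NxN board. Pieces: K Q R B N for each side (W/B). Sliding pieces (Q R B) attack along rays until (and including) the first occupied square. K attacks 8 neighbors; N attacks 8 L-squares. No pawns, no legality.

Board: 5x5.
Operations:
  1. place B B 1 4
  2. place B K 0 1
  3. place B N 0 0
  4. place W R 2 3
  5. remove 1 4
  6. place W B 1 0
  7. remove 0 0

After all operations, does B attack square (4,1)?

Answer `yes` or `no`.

Answer: no

Derivation:
Op 1: place BB@(1,4)
Op 2: place BK@(0,1)
Op 3: place BN@(0,0)
Op 4: place WR@(2,3)
Op 5: remove (1,4)
Op 6: place WB@(1,0)
Op 7: remove (0,0)
Per-piece attacks for B:
  BK@(0,1): attacks (0,2) (0,0) (1,1) (1,2) (1,0)
B attacks (4,1): no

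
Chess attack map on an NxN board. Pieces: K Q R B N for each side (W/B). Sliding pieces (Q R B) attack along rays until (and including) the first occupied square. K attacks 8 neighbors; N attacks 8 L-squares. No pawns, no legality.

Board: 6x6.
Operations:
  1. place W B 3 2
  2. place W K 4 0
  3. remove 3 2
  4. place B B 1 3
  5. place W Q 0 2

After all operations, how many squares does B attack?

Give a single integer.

Op 1: place WB@(3,2)
Op 2: place WK@(4,0)
Op 3: remove (3,2)
Op 4: place BB@(1,3)
Op 5: place WQ@(0,2)
Per-piece attacks for B:
  BB@(1,3): attacks (2,4) (3,5) (2,2) (3,1) (4,0) (0,4) (0,2) [ray(1,-1) blocked at (4,0); ray(-1,-1) blocked at (0,2)]
Union (7 distinct): (0,2) (0,4) (2,2) (2,4) (3,1) (3,5) (4,0)

Answer: 7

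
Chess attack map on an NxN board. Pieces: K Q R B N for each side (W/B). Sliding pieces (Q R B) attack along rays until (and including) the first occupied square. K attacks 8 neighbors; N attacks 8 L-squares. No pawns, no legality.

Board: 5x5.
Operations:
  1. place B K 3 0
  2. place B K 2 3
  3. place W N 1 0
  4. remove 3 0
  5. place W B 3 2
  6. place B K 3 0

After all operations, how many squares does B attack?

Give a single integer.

Op 1: place BK@(3,0)
Op 2: place BK@(2,3)
Op 3: place WN@(1,0)
Op 4: remove (3,0)
Op 5: place WB@(3,2)
Op 6: place BK@(3,0)
Per-piece attacks for B:
  BK@(2,3): attacks (2,4) (2,2) (3,3) (1,3) (3,4) (3,2) (1,4) (1,2)
  BK@(3,0): attacks (3,1) (4,0) (2,0) (4,1) (2,1)
Union (13 distinct): (1,2) (1,3) (1,4) (2,0) (2,1) (2,2) (2,4) (3,1) (3,2) (3,3) (3,4) (4,0) (4,1)

Answer: 13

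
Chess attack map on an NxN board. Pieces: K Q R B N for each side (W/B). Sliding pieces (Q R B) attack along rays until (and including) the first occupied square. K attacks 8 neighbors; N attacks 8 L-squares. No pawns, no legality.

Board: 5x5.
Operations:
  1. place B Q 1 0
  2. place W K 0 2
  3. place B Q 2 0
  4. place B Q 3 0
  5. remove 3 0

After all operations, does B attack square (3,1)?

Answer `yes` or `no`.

Op 1: place BQ@(1,0)
Op 2: place WK@(0,2)
Op 3: place BQ@(2,0)
Op 4: place BQ@(3,0)
Op 5: remove (3,0)
Per-piece attacks for B:
  BQ@(1,0): attacks (1,1) (1,2) (1,3) (1,4) (2,0) (0,0) (2,1) (3,2) (4,3) (0,1) [ray(1,0) blocked at (2,0)]
  BQ@(2,0): attacks (2,1) (2,2) (2,3) (2,4) (3,0) (4,0) (1,0) (3,1) (4,2) (1,1) (0,2) [ray(-1,0) blocked at (1,0); ray(-1,1) blocked at (0,2)]
B attacks (3,1): yes

Answer: yes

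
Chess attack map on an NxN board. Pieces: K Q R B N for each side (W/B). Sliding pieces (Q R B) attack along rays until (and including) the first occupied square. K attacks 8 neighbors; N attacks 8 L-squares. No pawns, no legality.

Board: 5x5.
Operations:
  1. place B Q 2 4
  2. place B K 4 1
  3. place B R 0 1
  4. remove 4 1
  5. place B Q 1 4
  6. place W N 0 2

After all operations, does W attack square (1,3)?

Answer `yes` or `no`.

Answer: no

Derivation:
Op 1: place BQ@(2,4)
Op 2: place BK@(4,1)
Op 3: place BR@(0,1)
Op 4: remove (4,1)
Op 5: place BQ@(1,4)
Op 6: place WN@(0,2)
Per-piece attacks for W:
  WN@(0,2): attacks (1,4) (2,3) (1,0) (2,1)
W attacks (1,3): no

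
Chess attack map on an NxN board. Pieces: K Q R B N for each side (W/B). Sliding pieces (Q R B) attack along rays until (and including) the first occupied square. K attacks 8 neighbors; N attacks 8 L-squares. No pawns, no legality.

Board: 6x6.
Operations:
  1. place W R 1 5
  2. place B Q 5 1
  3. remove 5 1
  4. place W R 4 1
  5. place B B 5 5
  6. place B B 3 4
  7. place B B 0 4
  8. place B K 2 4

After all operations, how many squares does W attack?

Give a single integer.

Answer: 18

Derivation:
Op 1: place WR@(1,5)
Op 2: place BQ@(5,1)
Op 3: remove (5,1)
Op 4: place WR@(4,1)
Op 5: place BB@(5,5)
Op 6: place BB@(3,4)
Op 7: place BB@(0,4)
Op 8: place BK@(2,4)
Per-piece attacks for W:
  WR@(1,5): attacks (1,4) (1,3) (1,2) (1,1) (1,0) (2,5) (3,5) (4,5) (5,5) (0,5) [ray(1,0) blocked at (5,5)]
  WR@(4,1): attacks (4,2) (4,3) (4,4) (4,5) (4,0) (5,1) (3,1) (2,1) (1,1) (0,1)
Union (18 distinct): (0,1) (0,5) (1,0) (1,1) (1,2) (1,3) (1,4) (2,1) (2,5) (3,1) (3,5) (4,0) (4,2) (4,3) (4,4) (4,5) (5,1) (5,5)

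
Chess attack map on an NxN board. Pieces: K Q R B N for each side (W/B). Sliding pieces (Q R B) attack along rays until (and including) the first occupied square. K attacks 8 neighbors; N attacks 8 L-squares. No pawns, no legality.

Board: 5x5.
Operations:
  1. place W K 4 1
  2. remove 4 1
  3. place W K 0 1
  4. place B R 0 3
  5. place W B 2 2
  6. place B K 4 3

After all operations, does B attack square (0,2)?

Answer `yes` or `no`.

Op 1: place WK@(4,1)
Op 2: remove (4,1)
Op 3: place WK@(0,1)
Op 4: place BR@(0,3)
Op 5: place WB@(2,2)
Op 6: place BK@(4,3)
Per-piece attacks for B:
  BR@(0,3): attacks (0,4) (0,2) (0,1) (1,3) (2,3) (3,3) (4,3) [ray(0,-1) blocked at (0,1); ray(1,0) blocked at (4,3)]
  BK@(4,3): attacks (4,4) (4,2) (3,3) (3,4) (3,2)
B attacks (0,2): yes

Answer: yes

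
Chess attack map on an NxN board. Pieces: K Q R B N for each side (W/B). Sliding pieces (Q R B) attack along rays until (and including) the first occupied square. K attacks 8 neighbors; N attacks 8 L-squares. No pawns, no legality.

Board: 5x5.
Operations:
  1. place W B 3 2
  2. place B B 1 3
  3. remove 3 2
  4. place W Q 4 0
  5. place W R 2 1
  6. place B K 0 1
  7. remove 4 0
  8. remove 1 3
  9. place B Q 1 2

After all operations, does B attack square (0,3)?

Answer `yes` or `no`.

Op 1: place WB@(3,2)
Op 2: place BB@(1,3)
Op 3: remove (3,2)
Op 4: place WQ@(4,0)
Op 5: place WR@(2,1)
Op 6: place BK@(0,1)
Op 7: remove (4,0)
Op 8: remove (1,3)
Op 9: place BQ@(1,2)
Per-piece attacks for B:
  BK@(0,1): attacks (0,2) (0,0) (1,1) (1,2) (1,0)
  BQ@(1,2): attacks (1,3) (1,4) (1,1) (1,0) (2,2) (3,2) (4,2) (0,2) (2,3) (3,4) (2,1) (0,3) (0,1) [ray(1,-1) blocked at (2,1); ray(-1,-1) blocked at (0,1)]
B attacks (0,3): yes

Answer: yes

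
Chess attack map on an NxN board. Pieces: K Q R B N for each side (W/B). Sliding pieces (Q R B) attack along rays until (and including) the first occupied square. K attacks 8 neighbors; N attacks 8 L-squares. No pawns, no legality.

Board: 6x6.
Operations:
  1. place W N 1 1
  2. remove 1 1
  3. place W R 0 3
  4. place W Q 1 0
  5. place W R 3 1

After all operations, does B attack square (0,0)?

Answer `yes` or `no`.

Answer: no

Derivation:
Op 1: place WN@(1,1)
Op 2: remove (1,1)
Op 3: place WR@(0,3)
Op 4: place WQ@(1,0)
Op 5: place WR@(3,1)
Per-piece attacks for B:
B attacks (0,0): no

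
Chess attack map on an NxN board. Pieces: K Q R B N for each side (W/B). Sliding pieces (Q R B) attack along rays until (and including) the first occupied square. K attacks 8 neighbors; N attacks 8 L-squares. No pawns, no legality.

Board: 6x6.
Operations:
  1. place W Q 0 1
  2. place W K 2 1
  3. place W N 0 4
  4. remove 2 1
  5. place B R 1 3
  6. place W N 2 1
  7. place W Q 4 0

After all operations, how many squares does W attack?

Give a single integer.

Op 1: place WQ@(0,1)
Op 2: place WK@(2,1)
Op 3: place WN@(0,4)
Op 4: remove (2,1)
Op 5: place BR@(1,3)
Op 6: place WN@(2,1)
Op 7: place WQ@(4,0)
Per-piece attacks for W:
  WQ@(0,1): attacks (0,2) (0,3) (0,4) (0,0) (1,1) (2,1) (1,2) (2,3) (3,4) (4,5) (1,0) [ray(0,1) blocked at (0,4); ray(1,0) blocked at (2,1)]
  WN@(0,4): attacks (2,5) (1,2) (2,3)
  WN@(2,1): attacks (3,3) (4,2) (1,3) (0,2) (4,0) (0,0)
  WQ@(4,0): attacks (4,1) (4,2) (4,3) (4,4) (4,5) (5,0) (3,0) (2,0) (1,0) (0,0) (5,1) (3,1) (2,2) (1,3) [ray(-1,1) blocked at (1,3)]
Union (25 distinct): (0,0) (0,2) (0,3) (0,4) (1,0) (1,1) (1,2) (1,3) (2,0) (2,1) (2,2) (2,3) (2,5) (3,0) (3,1) (3,3) (3,4) (4,0) (4,1) (4,2) (4,3) (4,4) (4,5) (5,0) (5,1)

Answer: 25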